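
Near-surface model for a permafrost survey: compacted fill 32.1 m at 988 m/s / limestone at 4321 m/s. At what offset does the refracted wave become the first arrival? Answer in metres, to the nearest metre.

x_cross = 2h·√((V₂+V₁)/(V₂−V₁)).
(V₂+V₁)/(V₂−V₁) = (4321+988)/(4321−988) = 1.5929; √ = 1.2621.
x_cross = 2·32.1·1.2621 = 81.03 m.

81 m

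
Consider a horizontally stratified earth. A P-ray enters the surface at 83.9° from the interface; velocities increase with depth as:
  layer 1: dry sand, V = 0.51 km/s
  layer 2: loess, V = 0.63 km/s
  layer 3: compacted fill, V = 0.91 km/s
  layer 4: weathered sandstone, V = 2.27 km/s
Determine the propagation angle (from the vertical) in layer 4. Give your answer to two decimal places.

From the normal: θ₁ = 90° − 83.9° = 6.1°.
Ray parameter p = sin 6.1° / 0.51 = 2.0836e-01 s/km.
sin θ_4 = p·V_4 = 2.0836e-01 × 2.27 = 0.4730.
θ_4 = 28.23° from the vertical.

28.23°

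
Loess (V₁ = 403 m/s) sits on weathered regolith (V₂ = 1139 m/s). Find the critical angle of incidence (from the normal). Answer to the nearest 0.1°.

20.7°

At critical incidence the refracted ray runs along the interface (θ₂ = 90°), so sin θ_c = V₁/V₂.
θ_c = arcsin(403/1139) = arcsin 0.3538 = 20.72°.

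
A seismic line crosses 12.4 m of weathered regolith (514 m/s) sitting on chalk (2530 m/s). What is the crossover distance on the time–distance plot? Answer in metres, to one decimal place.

x_cross = 2h·√((V₂+V₁)/(V₂−V₁)).
(V₂+V₁)/(V₂−V₁) = (2530+514)/(2530−514) = 1.5099; √ = 1.2288.
x_cross = 2·12.4·1.2288 = 30.47 m.

30.5 m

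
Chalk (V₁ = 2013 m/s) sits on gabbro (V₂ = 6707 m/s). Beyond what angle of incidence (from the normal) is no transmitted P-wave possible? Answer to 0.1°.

Critical incidence: sin θ_c = V₁/V₂ = 2013/6707 = 0.3001.
θ_c = arcsin 0.3001 = 17.47°.

17.5°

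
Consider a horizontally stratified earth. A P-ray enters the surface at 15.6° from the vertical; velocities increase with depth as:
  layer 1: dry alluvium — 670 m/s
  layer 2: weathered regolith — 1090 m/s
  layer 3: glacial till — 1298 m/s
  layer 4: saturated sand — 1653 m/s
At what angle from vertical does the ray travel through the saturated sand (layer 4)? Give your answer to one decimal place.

41.6°

Ray parameter p = sin 15.6° / 670 = 4.0137e-04 s/m.
sin θ_4 = p·V_4 = 4.0137e-04 × 1653 = 0.6635.
θ_4 = 41.57° from the vertical.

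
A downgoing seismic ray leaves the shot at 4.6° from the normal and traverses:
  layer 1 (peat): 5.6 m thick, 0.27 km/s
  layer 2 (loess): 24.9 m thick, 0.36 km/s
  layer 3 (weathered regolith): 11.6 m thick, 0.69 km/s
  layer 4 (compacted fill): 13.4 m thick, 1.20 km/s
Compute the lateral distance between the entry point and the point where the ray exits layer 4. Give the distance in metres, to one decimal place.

10.7 m

Apply Snell's law at each interface; in layer i the horizontal offset is hᵢ·tan θᵢ.
Layer 1: θ = 4.60°; offset = 5.6·tan 4.60° = 0.451 m.
Layer 2: sin θ = 0.36·sin 4.6°/0.27 = 0.1069, θ = 6.14°; offset = 24.9·tan 6.14° = 2.678 m.
Layer 3: sin θ = 0.69·sin 4.6°/0.27 = 0.2050, θ = 11.83°; offset = 11.6·tan 11.83° = 2.429 m.
Layer 4: sin θ = 1.20·sin 4.6°/0.27 = 0.3564, θ = 20.88°; offset = 13.4·tan 20.88° = 5.112 m.
Σ offsets = 10.670 m.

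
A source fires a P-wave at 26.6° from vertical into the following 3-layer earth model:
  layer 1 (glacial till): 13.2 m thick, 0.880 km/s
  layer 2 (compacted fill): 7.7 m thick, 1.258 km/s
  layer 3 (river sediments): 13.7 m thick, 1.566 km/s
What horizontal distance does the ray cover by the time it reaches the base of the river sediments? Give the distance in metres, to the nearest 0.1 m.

Apply Snell's law at each interface; in layer i the horizontal offset is hᵢ·tan θᵢ.
Layer 1: θ = 26.60°; offset = 13.2·tan 26.60° = 6.610 m.
Layer 2: sin θ = 1.258·sin 26.6°/0.880 = 0.6401, θ = 39.80°; offset = 7.7·tan 39.80° = 6.415 m.
Layer 3: sin θ = 1.566·sin 26.6°/0.880 = 0.7968, θ = 52.83°; offset = 13.7·tan 52.83° = 18.066 m.
Summing the layer offsets gives 31.091 m.

31.1 m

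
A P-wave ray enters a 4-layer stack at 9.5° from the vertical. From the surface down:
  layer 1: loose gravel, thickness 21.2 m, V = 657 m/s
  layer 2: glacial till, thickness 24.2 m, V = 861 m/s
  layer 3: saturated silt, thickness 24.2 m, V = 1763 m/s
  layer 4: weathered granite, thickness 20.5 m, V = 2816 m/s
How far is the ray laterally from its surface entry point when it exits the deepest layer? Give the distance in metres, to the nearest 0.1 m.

Ray parameter p = sin 9.5° / 657 m/s = 2.5121e-04 s/m.
Layer 1: θ = 9.50°; offset = 21.2·tan 9.50° = 3.548 m.
Layer 2: sin θ = p·861 = 0.2163 → θ = 12.49°; offset = 24.2·tan 12.49° = 5.361 m.
Layer 3: sin θ = p·1763 = 0.4429 → θ = 26.29°; offset = 24.2·tan 26.29° = 11.954 m.
Layer 4: sin θ = p·2816 = 0.7074 → θ = 45.03°; offset = 20.5·tan 45.03° = 20.518 m.
Σ offsets = 41.381 m.

41.4 m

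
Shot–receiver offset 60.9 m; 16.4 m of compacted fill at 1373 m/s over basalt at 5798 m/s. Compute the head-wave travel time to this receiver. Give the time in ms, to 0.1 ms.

33.7 ms

t = x/V₂ + 2h·√(V₂²−V₁²)/(V₁V₂).
√(V₂²−V₁²) = √(5798²−1373²) = 5633.1 m/s; delay term = 2·16.4·5633.1/(1373·5798) = 0.02321 s.
t = 60.9/5798 + 0.02321 = 0.03371 s.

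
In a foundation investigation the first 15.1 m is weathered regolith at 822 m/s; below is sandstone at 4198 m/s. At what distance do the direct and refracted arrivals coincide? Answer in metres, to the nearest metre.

37 m

x_cross = 2h·√((V₂+V₁)/(V₂−V₁)).
(V₂+V₁)/(V₂−V₁) = (4198+822)/(4198−822) = 1.4870; √ = 1.2194.
x_cross = 2·15.1·1.2194 = 36.83 m.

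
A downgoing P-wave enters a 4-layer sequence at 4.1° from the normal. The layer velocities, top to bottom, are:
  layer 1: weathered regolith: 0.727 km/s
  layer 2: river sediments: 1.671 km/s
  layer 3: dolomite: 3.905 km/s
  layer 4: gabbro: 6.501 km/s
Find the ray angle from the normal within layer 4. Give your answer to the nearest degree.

Ray parameter p = sin 4.1° / 0.727 = 9.8346e-02 s/km.
sin θ_4 = p·V_4 = 9.8346e-02 × 6.501 = 0.6393.
θ_4 = arcsin 0.6393 = 39.74°.

40°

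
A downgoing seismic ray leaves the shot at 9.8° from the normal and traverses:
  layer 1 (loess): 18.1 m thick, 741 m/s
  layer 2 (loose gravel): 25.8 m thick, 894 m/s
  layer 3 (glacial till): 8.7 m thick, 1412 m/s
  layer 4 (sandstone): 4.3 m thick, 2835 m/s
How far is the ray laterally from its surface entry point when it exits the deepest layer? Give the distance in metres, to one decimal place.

15.2 m

Apply Snell's law at each interface; in layer i the horizontal offset is hᵢ·tan θᵢ.
Layer 1: θ = 9.80°; offset = 18.1·tan 9.80° = 3.126 m.
Layer 2: sin θ = 894·sin 9.8°/741 = 0.2054, θ = 11.85°; offset = 25.8·tan 11.85° = 5.414 m.
Layer 3: sin θ = 1412·sin 9.8°/741 = 0.3243, θ = 18.93°; offset = 8.7·tan 18.93° = 2.983 m.
Layer 4: sin θ = 2835·sin 9.8°/741 = 0.6512, θ = 40.63°; offset = 4.3·tan 40.63° = 3.690 m.
Σ offsets = 15.213 m.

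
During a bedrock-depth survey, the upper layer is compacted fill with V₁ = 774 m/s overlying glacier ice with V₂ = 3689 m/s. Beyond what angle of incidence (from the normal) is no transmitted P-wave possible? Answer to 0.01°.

12.11°

Critical incidence: sin θ_c = V₁/V₂ = 774/3689 = 0.2098.
θ_c = arcsin 0.2098 = 12.11°.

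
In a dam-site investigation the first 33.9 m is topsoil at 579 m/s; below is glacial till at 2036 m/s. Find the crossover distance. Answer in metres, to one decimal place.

θ_c = arcsin(579/2036) = 16.52°, so cos θ_c = 0.9587 and tᵢ = 2h cos θ_c/V₁ = 0.1123 s.
At crossover x/V₁ = x/V₂ + tᵢ ⇒ x = tᵢ/(1/V₁ − 1/V₂) = 0.11226/(1.7271e-03 − 4.9116e-04) = 90.83 m.

90.8 m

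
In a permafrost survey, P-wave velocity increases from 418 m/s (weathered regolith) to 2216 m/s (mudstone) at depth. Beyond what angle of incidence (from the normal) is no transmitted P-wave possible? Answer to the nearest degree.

11°

At critical incidence the refracted ray runs along the interface (θ₂ = 90°), so sin θ_c = V₁/V₂.
θ_c = arcsin(418/2216) = arcsin 0.1886 = 10.87°.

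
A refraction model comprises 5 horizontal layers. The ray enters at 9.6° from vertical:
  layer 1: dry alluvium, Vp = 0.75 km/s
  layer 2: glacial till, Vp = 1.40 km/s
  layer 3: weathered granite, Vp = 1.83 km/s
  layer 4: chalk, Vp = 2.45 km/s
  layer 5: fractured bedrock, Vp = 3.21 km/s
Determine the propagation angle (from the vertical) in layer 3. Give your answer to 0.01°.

Snell's law across each interface conserves sin θ / V, so sin θ_3 = V_3·sin θ₁/V₁.
sin θ_3 = 1.83 × sin 9.6° / 0.75 = 0.4069.
θ_3 = arcsin 0.4069 = 24.01°.

24.01°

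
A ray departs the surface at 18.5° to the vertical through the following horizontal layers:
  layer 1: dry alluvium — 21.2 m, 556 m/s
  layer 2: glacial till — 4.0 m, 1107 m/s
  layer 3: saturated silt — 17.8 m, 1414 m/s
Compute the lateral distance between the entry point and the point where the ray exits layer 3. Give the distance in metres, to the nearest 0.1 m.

34.7 m

p = sin θ₁/V₁ = sin 18.5°/556 = 5.7069e-04 s/m is conserved through the stack.
Layer 1: θ = 18.50°; offset = 21.2·tan 18.50° = 7.093 m.
Layer 2: sin θ = p·1107 = 0.6318 → θ = 39.18°; offset = 4.0·tan 39.18° = 3.260 m.
Layer 3: sin θ = p·1414 = 0.8070 → θ = 53.80°; offset = 17.8·tan 53.80° = 24.320 m.
Total horizontal offset = 34.674 m.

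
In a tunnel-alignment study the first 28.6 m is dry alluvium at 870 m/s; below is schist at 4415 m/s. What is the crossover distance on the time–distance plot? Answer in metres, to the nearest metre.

70 m

θ_c = arcsin(870/4415) = 11.36°, so cos θ_c = 0.9804 and tᵢ = 2h cos θ_c/V₁ = 0.0645 s.
At crossover x/V₁ = x/V₂ + tᵢ ⇒ x = tᵢ/(1/V₁ − 1/V₂) = 0.06446/(1.1494e-03 − 2.2650e-04) = 69.84 m.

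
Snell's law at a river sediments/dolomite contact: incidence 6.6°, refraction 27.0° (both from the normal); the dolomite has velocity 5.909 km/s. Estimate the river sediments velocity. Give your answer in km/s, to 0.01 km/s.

1.50 km/s

sin 6.6° = 0.1149; sin 27.0° = 0.4540.
V₁ = V₂·(sin θ₁/sin θ₂) = 5.909·(0.1149/0.4540) = 1.50 km/s.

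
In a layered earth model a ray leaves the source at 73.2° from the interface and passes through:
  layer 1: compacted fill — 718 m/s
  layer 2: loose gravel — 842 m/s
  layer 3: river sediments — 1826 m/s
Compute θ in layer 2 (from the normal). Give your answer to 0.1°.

19.8°

From the normal: θ₁ = 90° − 73.2° = 16.8°.
Ray parameter p = sin 16.8° / 718 = 4.0255e-04 s/m.
sin θ_2 = p·V_2 = 4.0255e-04 × 842 = 0.3389.
θ_2 = arcsin 0.3389 = 19.81°.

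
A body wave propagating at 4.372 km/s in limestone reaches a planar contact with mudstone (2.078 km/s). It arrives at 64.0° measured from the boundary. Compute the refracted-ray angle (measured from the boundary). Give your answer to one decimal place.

78.0°

Convert to the normal: θ₁ = 90° − 64.0° = 26.0°.
Snell's law: sin θ₂ = (V₂/V₁)·sin θ₁ = (2.078/4.372)·sin 26.0° = 0.2084.
θ₂ = arcsin 0.2084 = 12.03° from the normal.
From the interface: 90° − 12.03° = 77.97°.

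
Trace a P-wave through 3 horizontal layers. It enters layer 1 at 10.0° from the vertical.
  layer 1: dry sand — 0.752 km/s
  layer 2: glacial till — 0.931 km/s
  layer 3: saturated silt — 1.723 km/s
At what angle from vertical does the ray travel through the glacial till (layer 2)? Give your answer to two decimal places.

Ray parameter p = sin 10.0° / 0.752 = 2.3092e-01 s/km.
sin θ_2 = p·V_2 = 2.3092e-01 × 0.931 = 0.2150.
θ_2 = arcsin 0.2150 = 12.41°.

12.41°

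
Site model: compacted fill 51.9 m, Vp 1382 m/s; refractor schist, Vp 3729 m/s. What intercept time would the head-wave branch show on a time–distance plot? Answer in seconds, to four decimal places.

θ_c = arcsin(V₁/V₂) = arcsin(1382/3729) = 21.75°; cos θ_c = 0.9288.
tᵢ = 2h·cos θ_c / V₁ = 2·51.9·0.9288 / 1382 = 0.06976 s.

0.0698 s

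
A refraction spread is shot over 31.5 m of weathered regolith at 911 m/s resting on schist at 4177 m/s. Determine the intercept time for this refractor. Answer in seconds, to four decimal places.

0.0675 s

θ_c = arcsin(V₁/V₂) = arcsin(911/4177) = 12.60°; cos θ_c = 0.9759.
tᵢ = 2h·cos θ_c / V₁ = 2·31.5·0.9759 / 911 = 0.06749 s.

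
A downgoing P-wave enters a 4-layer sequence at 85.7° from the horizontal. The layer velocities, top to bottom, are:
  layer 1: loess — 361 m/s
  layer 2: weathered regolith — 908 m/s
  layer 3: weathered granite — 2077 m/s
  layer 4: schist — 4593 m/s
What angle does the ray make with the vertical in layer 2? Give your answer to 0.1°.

10.9°

From the normal: θ₁ = 90° − 85.7° = 4.3°.
Ray parameter p = sin 4.3° / 361 = 2.0770e-04 s/m.
sin θ_2 = p·V_2 = 2.0770e-04 × 908 = 0.1886.
θ_2 = arcsin 0.1886 = 10.87°.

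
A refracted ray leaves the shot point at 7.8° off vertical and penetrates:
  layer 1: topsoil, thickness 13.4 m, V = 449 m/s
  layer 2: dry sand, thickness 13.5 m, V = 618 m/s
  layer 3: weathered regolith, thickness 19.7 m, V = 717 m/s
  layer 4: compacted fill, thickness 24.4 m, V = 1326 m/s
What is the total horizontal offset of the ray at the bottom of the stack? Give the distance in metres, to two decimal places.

19.45 m

Ray parameter p = sin 7.8° / 449 m/s = 3.0226e-04 s/m.
Layer 1: θ = 7.80°; offset = 13.4·tan 7.80° = 1.8356 m.
Layer 2: sin θ = p·618 = 0.1868 → θ = 10.77°; offset = 13.5·tan 10.77° = 2.5670 m.
Layer 3: sin θ = p·717 = 0.2167 → θ = 12.52°; offset = 19.7·tan 12.52° = 4.3734 m.
Layer 4: sin θ = p·1326 = 0.4008 → θ = 23.63°; offset = 24.4·tan 23.63° = 10.6744 m.
Σ offsets = 19.4503 m.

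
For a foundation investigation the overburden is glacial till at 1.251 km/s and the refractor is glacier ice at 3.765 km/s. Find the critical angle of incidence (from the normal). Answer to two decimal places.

At critical incidence the refracted ray runs along the interface (θ₂ = 90°), so sin θ_c = V₁/V₂.
θ_c = arcsin(1.251/3.765) = arcsin 0.3323 = 19.41°.

19.41°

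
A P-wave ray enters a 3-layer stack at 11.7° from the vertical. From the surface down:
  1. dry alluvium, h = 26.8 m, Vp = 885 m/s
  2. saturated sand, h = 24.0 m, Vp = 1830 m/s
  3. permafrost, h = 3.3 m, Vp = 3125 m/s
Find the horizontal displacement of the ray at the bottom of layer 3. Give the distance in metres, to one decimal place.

p = sin θ₁/V₁ = sin 11.7°/885 = 2.2914e-04 s/m is conserved through the stack.
Layer 1: θ = 11.70°; offset = 26.8·tan 11.70° = 5.550 m.
Layer 2: sin θ = p·1830 = 0.4193 → θ = 24.79°; offset = 24.0·tan 24.79° = 11.085 m.
Layer 3: sin θ = p·3125 = 0.7161 → θ = 45.73°; offset = 3.3·tan 45.73° = 3.385 m.
Σ offsets = 20.021 m.

20.0 m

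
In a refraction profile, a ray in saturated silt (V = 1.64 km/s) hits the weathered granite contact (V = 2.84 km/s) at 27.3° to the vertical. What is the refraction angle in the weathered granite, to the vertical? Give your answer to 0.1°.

sin θ₁/V₁ = sin θ₂/V₂ ⇒ sin θ₂ = 2.84·sin 27.3°/1.64 = 2.84·0.4586/1.64 = 0.7942.
θ₂ = sin⁻¹(0.7942) = 52.58° (from vertical).

52.6°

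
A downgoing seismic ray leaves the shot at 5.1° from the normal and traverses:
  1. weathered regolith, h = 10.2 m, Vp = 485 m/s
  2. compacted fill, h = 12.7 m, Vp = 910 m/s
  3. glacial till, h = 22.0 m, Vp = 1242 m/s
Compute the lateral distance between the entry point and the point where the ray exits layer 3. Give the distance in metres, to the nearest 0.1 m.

p = sin θ₁/V₁ = sin 5.1°/485 = 1.8329e-04 s/m is conserved through the stack.
Layer 1: θ = 5.10°; offset = 10.2·tan 5.10° = 0.910 m.
Layer 2: sin θ = p·910 = 0.1668 → θ = 9.60°; offset = 12.7·tan 9.60° = 2.148 m.
Layer 3: sin θ = p·1242 = 0.2276 → θ = 13.16°; offset = 22.0·tan 13.16° = 5.143 m.
Total horizontal offset = 8.202 m.

8.2 m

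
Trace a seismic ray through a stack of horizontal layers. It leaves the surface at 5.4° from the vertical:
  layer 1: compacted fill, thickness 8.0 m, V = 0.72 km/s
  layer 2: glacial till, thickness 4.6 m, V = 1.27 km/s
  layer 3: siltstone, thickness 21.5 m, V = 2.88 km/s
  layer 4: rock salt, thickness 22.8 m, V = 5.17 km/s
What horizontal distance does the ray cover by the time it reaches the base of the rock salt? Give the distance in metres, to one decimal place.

Apply Snell's law at each interface; in layer i the horizontal offset is hᵢ·tan θᵢ.
Layer 1: θ = 5.40°; offset = 8.0·tan 5.40° = 0.756 m.
Layer 2: sin θ = 1.27·sin 5.4°/0.72 = 0.1660, θ = 9.56°; offset = 4.6·tan 9.56° = 0.774 m.
Layer 3: sin θ = 2.88·sin 5.4°/0.72 = 0.3764, θ = 22.11°; offset = 21.5·tan 22.11° = 8.736 m.
Layer 4: sin θ = 5.17·sin 5.4°/0.72 = 0.6757, θ = 42.51°; offset = 22.8·tan 42.51° = 20.901 m.
Total horizontal offset = 31.168 m.

31.2 m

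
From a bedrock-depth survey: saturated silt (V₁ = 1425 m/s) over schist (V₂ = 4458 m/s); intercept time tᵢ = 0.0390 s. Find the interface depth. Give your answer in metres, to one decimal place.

h = tᵢ·V₁·V₂ / (2·√(V₂²−V₁²)).
√(V₂²−V₁²) = √(4458² − 1425²) = 4224.1 m/s.
h = 0.039 s × 1425 × 4458 / (2 × 4224.1) = 29.33 m.

29.3 m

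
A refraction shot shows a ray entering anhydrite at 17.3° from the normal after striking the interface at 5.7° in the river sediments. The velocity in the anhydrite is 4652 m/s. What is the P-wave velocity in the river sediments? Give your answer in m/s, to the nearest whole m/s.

1554 m/s

Snell's law: sin 5.7°/V₁ = sin 17.3°/V₂.
V₁ = V₂·sin 5.7°/sin 17.3° = 4652 × 0.3340 = 1553.71 m/s.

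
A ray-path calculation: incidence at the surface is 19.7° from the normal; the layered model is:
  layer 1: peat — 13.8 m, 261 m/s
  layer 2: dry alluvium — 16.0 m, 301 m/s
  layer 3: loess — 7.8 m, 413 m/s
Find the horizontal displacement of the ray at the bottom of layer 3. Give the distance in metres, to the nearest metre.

17 m

Apply Snell's law at each interface; in layer i the horizontal offset is hᵢ·tan θᵢ.
Layer 1: θ = 19.70°; offset = 13.8·tan 19.70° = 4.941 m.
Layer 2: sin θ = 301·sin 19.7°/261 = 0.3888, θ = 22.88°; offset = 16.0·tan 22.88° = 6.751 m.
Layer 3: sin θ = 413·sin 19.7°/261 = 0.5334, θ = 32.24°; offset = 7.8·tan 32.24° = 4.919 m.
Summing the layer offsets gives 16.611 m.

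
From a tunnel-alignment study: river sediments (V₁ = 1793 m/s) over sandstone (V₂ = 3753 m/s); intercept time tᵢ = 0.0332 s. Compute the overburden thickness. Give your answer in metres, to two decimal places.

33.88 m

θ_c = arcsin(1793/3753) = 28.54°; cos θ_c = 0.8785.
tᵢ = 2h cos θ_c/V₁ ⇒ h = tᵢ·V₁/(2 cos θ_c) = 0.0332·1793/(2·0.8785) = 33.88 m.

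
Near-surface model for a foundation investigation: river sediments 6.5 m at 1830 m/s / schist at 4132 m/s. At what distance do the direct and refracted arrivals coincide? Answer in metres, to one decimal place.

θ_c = arcsin(1830/4132) = 26.29°, so cos θ_c = 0.8966 and tᵢ = 2h cos θ_c/V₁ = 0.0064 s.
At crossover x/V₁ = x/V₂ + tᵢ ⇒ x = tᵢ/(1/V₁ − 1/V₂) = 0.00637/(5.4645e-04 − 2.4201e-04) = 20.92 m.

20.9 m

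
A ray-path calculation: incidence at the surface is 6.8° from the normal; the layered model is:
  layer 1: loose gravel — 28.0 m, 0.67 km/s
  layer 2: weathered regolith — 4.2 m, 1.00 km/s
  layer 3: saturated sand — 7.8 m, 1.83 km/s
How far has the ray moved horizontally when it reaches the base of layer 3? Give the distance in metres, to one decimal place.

Ray parameter p = sin 6.8° / 0.67 km/s = 1.7672e-01 s/km.
Layer 1: θ = 6.80°; offset = 28.0·tan 6.80° = 3.339 m.
Layer 2: sin θ = p·1.00 = 0.1767 → θ = 10.18°; offset = 4.2·tan 10.18° = 0.754 m.
Layer 3: sin θ = p·1.83 = 0.3234 → θ = 18.87°; offset = 7.8·tan 18.87° = 2.666 m.
Summing the layer offsets gives 6.759 m.

6.8 m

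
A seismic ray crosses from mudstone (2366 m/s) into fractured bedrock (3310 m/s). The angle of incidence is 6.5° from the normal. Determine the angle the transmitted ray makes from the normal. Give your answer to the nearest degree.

9°

Snell's law: sin θ₂ = (V₂/V₁)·sin θ₁ = (3310/2366)·sin 6.5° = 0.1584.
θ₂ = sin⁻¹(0.1584) = 9.11° (from vertical).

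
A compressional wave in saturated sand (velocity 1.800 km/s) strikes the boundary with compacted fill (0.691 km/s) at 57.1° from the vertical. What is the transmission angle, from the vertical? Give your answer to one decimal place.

18.8°

Snell's law: sin θ₂ = (V₂/V₁)·sin θ₁ = (0.691/1.800)·sin 57.1° = 0.3223.
θ₂ = sin⁻¹(0.3223) = 18.80° (from vertical).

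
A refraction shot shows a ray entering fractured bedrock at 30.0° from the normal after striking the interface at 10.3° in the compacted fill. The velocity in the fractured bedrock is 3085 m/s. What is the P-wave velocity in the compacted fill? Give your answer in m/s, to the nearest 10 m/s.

Snell's law: sin 10.3°/V₁ = sin 30.0°/V₂.
V₁ = V₂·sin 10.3°/sin 30.0° = 3085 × 0.3576 = 1103.21 m/s.

1100 m/s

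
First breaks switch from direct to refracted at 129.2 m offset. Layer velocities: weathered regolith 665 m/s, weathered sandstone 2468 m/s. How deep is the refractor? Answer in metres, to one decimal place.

49.0 m

h = (x_cross/2)·√((V₂−V₁)/(V₂+V₁)).
(V₂−V₁)/(V₂+V₁) = (2468−665)/(2468+665) = 0.5755; √ = 0.7586.
h = (129.2/2)·0.7586 = 49.01 m.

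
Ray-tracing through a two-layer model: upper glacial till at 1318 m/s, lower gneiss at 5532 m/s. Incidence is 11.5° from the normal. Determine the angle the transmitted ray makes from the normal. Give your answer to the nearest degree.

Snell's law: sin θ₂ = (V₂/V₁)·sin θ₁ = (5532/1318)·sin 11.5° = 0.8368.
θ₂ = arcsin 0.8368 = 56.80° from the normal.

57°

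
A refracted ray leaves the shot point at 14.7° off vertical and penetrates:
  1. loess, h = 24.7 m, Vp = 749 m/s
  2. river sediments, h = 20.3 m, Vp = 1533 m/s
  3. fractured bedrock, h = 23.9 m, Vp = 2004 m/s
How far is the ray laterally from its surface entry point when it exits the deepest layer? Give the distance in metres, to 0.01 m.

Apply Snell's law at each interface; in layer i the horizontal offset is hᵢ·tan θᵢ.
Layer 1: θ = 14.70°; offset = 24.7·tan 14.70° = 6.4799 m.
Layer 2: sin θ = 1533·sin 14.7°/749 = 0.5194, θ = 31.29°; offset = 20.3·tan 31.29° = 12.3379 m.
Layer 3: sin θ = 2004·sin 14.7°/749 = 0.6789, θ = 42.76°; offset = 23.9·tan 42.76° = 22.1017 m.
Summing the layer offsets gives 40.9195 m.

40.92 m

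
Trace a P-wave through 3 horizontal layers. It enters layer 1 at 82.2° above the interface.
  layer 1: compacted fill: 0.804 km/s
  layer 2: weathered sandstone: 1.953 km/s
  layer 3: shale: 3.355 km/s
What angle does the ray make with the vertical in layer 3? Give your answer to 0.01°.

From the normal: θ₁ = 90° − 82.2° = 7.8°.
Snell's law across each interface conserves sin θ / V, so sin θ_3 = V_3·sin θ₁/V₁.
sin θ_3 = 3.355 × sin 7.8° / 0.804 = 0.5663.
θ_3 = 34.49° from the vertical.

34.49°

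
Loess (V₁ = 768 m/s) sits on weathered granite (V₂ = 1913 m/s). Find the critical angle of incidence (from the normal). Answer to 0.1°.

23.7°

At critical incidence the refracted ray runs along the interface (θ₂ = 90°), so sin θ_c = V₁/V₂.
θ_c = arcsin(768/1913) = arcsin 0.4015 = 23.67°.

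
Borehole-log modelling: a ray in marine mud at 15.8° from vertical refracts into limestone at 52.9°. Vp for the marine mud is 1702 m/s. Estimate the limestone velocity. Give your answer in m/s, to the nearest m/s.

Snell's law: sin 15.8°/V₁ = sin 52.9°/V₂.
V₂ = V₁·sin 52.9°/sin 15.8° = 1702 × 2.9293 = 4985.63 m/s.

4986 m/s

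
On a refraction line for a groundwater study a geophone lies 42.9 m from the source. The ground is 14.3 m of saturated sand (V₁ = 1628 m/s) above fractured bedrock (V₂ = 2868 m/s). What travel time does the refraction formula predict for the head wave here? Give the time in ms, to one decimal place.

29.4 ms

θ_c = arcsin(V₁/V₂) = arcsin(1628/2868) = 34.59°, cos θ_c = 0.8233.
Intercept time tᵢ = 2h cos θ_c / V₁ = 2·14.3·0.8233/1628 = 0.01446 s.
t = x/V₂ + tᵢ = 42.9/2868 + 0.01446 = 0.02942 s.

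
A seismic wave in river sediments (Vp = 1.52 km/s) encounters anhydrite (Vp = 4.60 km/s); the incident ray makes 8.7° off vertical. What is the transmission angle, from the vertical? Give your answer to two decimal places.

27.24°

sin θ₁/V₁ = sin θ₂/V₂ ⇒ sin θ₂ = 4.60·sin 8.7°/1.52 = 4.60·0.1513/1.52 = 0.4578.
θ₂ = arcsin 0.4578 = 27.24° from the normal.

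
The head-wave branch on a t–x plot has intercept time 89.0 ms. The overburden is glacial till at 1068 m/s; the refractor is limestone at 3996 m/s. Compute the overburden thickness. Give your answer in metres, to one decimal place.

h = tᵢ·V₁·V₂ / (2·√(V₂²−V₁²)).
√(V₂²−V₁²) = √(3996² − 1068²) = 3850.6 m/s.
h = 0.089 s × 1068 × 3996 / (2 × 3850.6) = 49.32 m.

49.3 m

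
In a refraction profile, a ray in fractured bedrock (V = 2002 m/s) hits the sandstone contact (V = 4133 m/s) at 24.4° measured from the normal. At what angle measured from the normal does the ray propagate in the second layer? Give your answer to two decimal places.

58.52°

sin θ₁/V₁ = sin θ₂/V₂ ⇒ sin θ₂ = 4133·sin 24.4°/2002 = 4133·0.4131/2002 = 0.8528.
θ₂ = arcsin 0.8528 = 58.52° from the normal.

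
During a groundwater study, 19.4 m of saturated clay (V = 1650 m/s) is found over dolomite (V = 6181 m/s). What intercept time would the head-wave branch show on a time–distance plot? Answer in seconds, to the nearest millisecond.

0.023 s

θ_c = arcsin(V₁/V₂) = arcsin(1650/6181) = 15.48°; cos θ_c = 0.9637.
tᵢ = 2h·cos θ_c / V₁ = 2·19.4·0.9637 / 1650 = 0.02266 s.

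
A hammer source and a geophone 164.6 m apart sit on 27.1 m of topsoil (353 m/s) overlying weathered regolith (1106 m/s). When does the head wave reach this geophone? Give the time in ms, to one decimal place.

t = x/V₂ + 2h·√(V₂²−V₁²)/(V₁V₂).
√(V₂²−V₁²) = √(1106²−353²) = 1048.2 m/s; delay term = 2·27.1·1048.2/(353·1106) = 0.14551 s.
t = 164.6/1106 + 0.14551 = 0.29434 s.

294.3 ms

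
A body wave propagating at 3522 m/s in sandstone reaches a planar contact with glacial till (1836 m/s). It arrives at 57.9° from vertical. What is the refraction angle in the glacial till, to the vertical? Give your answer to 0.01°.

26.21°

sin θ₁/V₁ = sin θ₂/V₂ ⇒ sin θ₂ = 1836·sin 57.9°/3522 = 1836·0.8471/3522 = 0.4416.
θ₂ = sin⁻¹(0.4416) = 26.21° (from vertical).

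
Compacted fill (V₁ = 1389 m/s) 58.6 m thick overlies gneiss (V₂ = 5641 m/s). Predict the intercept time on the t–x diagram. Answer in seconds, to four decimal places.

0.0818 s

tᵢ = 2h·√(V₂²−V₁²)/(V₁V₂).
√(V₂²−V₁²) = √(5641²−1389²) = 5467.3 m/s.
tᵢ = 2·58.6·5467.3/(1389·5641) = 0.08178 s.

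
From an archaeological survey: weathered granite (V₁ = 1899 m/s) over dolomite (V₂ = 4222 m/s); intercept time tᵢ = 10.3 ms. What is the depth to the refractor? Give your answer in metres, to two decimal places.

h = tᵢ·V₁·V₂ / (2·√(V₂²−V₁²)).
√(V₂²−V₁²) = √(4222² − 1899²) = 3770.8 m/s.
h = 0.0103 s × 1899 × 4222 / (2 × 3770.8) = 10.95 m.

10.95 m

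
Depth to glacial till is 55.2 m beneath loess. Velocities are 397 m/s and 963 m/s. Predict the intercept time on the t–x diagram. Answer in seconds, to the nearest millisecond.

θ_c = arcsin(V₁/V₂) = arcsin(397/963) = 24.35°; cos θ_c = 0.9111.
tᵢ = 2h·cos θ_c / V₁ = 2·55.2·0.9111 / 397 = 0.25336 s.

0.253 s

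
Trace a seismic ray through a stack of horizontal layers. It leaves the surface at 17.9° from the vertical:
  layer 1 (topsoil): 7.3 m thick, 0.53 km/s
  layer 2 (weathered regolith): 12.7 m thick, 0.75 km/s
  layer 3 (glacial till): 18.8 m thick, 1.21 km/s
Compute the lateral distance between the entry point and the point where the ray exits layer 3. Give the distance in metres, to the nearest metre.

Apply Snell's law at each interface; in layer i the horizontal offset is hᵢ·tan θᵢ.
Layer 1: θ = 17.90°; offset = 7.3·tan 17.90° = 2.358 m.
Layer 2: sin θ = 0.75·sin 17.9°/0.53 = 0.4349, θ = 25.78°; offset = 12.7·tan 25.78° = 6.134 m.
Layer 3: sin θ = 1.21·sin 17.9°/0.53 = 0.7017, θ = 44.56°; offset = 18.8·tan 44.56° = 18.516 m.
Total horizontal offset = 27.008 m.

27 m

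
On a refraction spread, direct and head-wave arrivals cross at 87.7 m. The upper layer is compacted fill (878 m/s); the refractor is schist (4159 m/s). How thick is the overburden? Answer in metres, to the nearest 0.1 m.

35.4 m

h = (x_cross/2)·√((V₂−V₁)/(V₂+V₁)).
(V₂−V₁)/(V₂+V₁) = (4159−878)/(4159+878) = 0.6514; √ = 0.8071.
h = (87.7/2)·0.8071 = 35.39 m.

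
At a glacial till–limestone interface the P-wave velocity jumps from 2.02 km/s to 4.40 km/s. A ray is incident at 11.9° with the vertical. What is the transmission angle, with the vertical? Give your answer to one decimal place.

sin θ₁/V₁ = sin θ₂/V₂ ⇒ sin θ₂ = 4.40·sin 11.9°/2.02 = 4.40·0.2062/2.02 = 0.4492.
θ₂ = arcsin 0.4492 = 26.69° from the normal.

26.7°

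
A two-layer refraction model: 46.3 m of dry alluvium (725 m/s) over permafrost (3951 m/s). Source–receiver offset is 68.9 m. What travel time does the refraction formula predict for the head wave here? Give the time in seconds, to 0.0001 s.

θ_c = arcsin(V₁/V₂) = arcsin(725/3951) = 10.57°, cos θ_c = 0.9830.
Intercept time tᵢ = 2h cos θ_c / V₁ = 2·46.3·0.9830/725 = 0.12556 s.
t = x/V₂ + tᵢ = 68.9/3951 + 0.12556 = 0.14299 s.

0.1430 s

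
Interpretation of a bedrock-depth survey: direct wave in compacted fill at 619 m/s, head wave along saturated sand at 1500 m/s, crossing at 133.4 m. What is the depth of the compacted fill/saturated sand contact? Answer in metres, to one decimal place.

x_cross = 2h·√((V₂+V₁)/(V₂−V₁)) → h = x_cross / (2·√((V₂+V₁)/(V₂−V₁))).
√((V₂+V₁)/(V₂−V₁)) = √((1500+619)/(1500−619)) = 1.5509.
h = 133.4 / (2·1.5509) = 43.01 m.

43.0 m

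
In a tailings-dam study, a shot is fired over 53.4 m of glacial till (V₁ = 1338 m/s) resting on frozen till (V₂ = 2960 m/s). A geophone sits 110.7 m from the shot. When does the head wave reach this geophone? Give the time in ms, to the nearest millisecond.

θ_c = arcsin(V₁/V₂) = arcsin(1338/2960) = 26.87°, cos θ_c = 0.8920.
Intercept time tᵢ = 2h cos θ_c / V₁ = 2·53.4·0.8920/1338 = 0.07120 s.
t = x/V₂ + tᵢ = 110.7/2960 + 0.07120 = 0.10860 s.

109 ms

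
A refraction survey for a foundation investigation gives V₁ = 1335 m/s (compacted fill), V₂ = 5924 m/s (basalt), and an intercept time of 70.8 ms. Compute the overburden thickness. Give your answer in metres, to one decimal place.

48.5 m

θ_c = arcsin(1335/5924) = 13.02°; cos θ_c = 0.9743.
tᵢ = 2h cos θ_c/V₁ ⇒ h = tᵢ·V₁/(2 cos θ_c) = 0.0708·1335/(2·0.9743) = 48.51 m.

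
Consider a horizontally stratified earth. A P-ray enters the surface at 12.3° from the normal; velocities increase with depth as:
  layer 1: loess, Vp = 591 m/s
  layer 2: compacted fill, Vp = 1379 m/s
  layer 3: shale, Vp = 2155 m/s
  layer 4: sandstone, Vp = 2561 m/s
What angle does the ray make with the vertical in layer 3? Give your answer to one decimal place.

Snell's law across each interface conserves sin θ / V, so sin θ_3 = V_3·sin θ₁/V₁.
sin θ_3 = 2155 × sin 12.3° / 591 = 0.7768.
θ_3 = arcsin 0.7768 = 50.97°.

51.0°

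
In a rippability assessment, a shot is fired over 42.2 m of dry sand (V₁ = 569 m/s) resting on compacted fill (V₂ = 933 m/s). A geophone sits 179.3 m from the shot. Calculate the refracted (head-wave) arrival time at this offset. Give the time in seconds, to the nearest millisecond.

θ_c = arcsin(V₁/V₂) = arcsin(569/933) = 37.58°, cos θ_c = 0.7925.
Intercept time tᵢ = 2h cos θ_c / V₁ = 2·42.2·0.7925/569 = 0.11755 s.
t = x/V₂ + tᵢ = 179.3/933 + 0.11755 = 0.30973 s.

0.310 s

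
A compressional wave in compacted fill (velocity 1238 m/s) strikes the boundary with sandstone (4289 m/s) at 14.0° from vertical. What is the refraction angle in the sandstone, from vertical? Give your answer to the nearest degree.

sin θ₁/V₁ = sin θ₂/V₂ ⇒ sin θ₂ = 4289·sin 14.0°/1238 = 4289·0.2419/1238 = 0.8381.
θ₂ = sin⁻¹(0.8381) = 56.94° (from vertical).

57°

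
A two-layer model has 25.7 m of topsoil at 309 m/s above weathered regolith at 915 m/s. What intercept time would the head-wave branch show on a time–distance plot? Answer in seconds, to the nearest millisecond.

θ_c = arcsin(V₁/V₂) = arcsin(309/915) = 19.74°; cos θ_c = 0.9413.
tᵢ = 2h·cos θ_c / V₁ = 2·25.7·0.9413 / 309 = 0.15657 s.

0.157 s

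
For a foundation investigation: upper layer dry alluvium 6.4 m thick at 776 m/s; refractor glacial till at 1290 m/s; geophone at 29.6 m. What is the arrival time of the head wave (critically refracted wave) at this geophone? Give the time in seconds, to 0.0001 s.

0.0361 s

θ_c = arcsin(V₁/V₂) = arcsin(776/1290) = 36.98°, cos θ_c = 0.7988.
Intercept time tᵢ = 2h cos θ_c / V₁ = 2·6.4·0.7988/776 = 0.01318 s.
t = x/V₂ + tᵢ = 29.6/1290 + 0.01318 = 0.03612 s.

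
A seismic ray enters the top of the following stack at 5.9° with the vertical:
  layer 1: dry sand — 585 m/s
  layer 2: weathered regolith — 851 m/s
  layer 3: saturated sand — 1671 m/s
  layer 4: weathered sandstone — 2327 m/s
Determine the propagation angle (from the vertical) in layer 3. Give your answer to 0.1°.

17.1°

Snell's law across each interface conserves sin θ / V, so sin θ_3 = V_3·sin θ₁/V₁.
sin θ_3 = 1671 × sin 5.9° / 585 = 0.2936.
θ_3 = 17.07° from the vertical.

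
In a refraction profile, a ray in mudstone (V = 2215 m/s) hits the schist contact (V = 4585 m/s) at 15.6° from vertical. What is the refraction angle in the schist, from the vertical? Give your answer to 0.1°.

33.8°

sin θ₁/V₁ = sin θ₂/V₂ ⇒ sin θ₂ = 4585·sin 15.6°/2215 = 4585·0.2689/2215 = 0.5567.
θ₂ = arcsin 0.5567 = 33.82° from the normal.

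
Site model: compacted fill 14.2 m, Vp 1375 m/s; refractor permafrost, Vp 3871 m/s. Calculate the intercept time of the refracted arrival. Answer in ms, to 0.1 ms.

19.3 ms

θ_c = arcsin(V₁/V₂) = arcsin(1375/3871) = 20.81°; cos θ_c = 0.9348.
tᵢ = 2h·cos θ_c / V₁ = 2·14.2·0.9348 / 1375 = 0.01931 s.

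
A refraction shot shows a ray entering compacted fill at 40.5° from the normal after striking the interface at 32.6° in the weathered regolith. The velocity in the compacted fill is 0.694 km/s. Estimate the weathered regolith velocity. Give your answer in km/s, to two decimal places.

0.58 km/s

Snell's law: sin 32.6°/V₁ = sin 40.5°/V₂.
V₁ = V₂·sin 32.6°/sin 40.5° = 0.694 × 0.8296 = 0.58 km/s.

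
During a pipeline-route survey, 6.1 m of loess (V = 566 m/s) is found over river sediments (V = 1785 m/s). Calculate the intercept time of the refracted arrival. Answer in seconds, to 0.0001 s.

θ_c = arcsin(V₁/V₂) = arcsin(566/1785) = 18.49°; cos θ_c = 0.9484.
tᵢ = 2h·cos θ_c / V₁ = 2·6.1·0.9484 / 566 = 0.02044 s.

0.0204 s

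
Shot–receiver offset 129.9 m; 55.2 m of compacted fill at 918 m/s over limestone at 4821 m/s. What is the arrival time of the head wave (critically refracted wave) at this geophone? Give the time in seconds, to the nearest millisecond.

θ_c = arcsin(V₁/V₂) = arcsin(918/4821) = 10.98°, cos θ_c = 0.9817.
Intercept time tᵢ = 2h cos θ_c / V₁ = 2·55.2·0.9817/918 = 0.11806 s.
t = x/V₂ + tᵢ = 129.9/4821 + 0.11806 = 0.14501 s.

0.145 s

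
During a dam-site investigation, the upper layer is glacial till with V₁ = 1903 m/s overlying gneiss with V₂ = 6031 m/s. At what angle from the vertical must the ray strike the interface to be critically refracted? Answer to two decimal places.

Critical incidence: sin θ_c = V₁/V₂ = 1903/6031 = 0.3155.
θ_c = arcsin 0.3155 = 18.39°.

18.39°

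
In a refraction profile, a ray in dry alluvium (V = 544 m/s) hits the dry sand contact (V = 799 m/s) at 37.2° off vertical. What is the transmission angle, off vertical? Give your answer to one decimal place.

sin θ₁/V₁ = sin θ₂/V₂ ⇒ sin θ₂ = 799·sin 37.2°/544 = 799·0.6046/544 = 0.8880.
θ₂ = sin⁻¹(0.8880) = 62.62° (from vertical).

62.6°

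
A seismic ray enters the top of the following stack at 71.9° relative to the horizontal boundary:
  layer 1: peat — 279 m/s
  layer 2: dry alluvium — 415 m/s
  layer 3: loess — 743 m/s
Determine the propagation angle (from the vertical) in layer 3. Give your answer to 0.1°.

55.8°

From the normal: θ₁ = 90° − 71.9° = 18.1°.
Snell's law across each interface conserves sin θ / V, so sin θ_3 = V_3·sin θ₁/V₁.
sin θ_3 = 743 × sin 18.1° / 279 = 0.8274.
θ_3 = 55.83° from the vertical.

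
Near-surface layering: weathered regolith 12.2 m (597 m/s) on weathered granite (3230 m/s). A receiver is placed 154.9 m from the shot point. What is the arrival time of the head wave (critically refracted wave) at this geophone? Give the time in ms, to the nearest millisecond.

θ_c = arcsin(V₁/V₂) = arcsin(597/3230) = 10.65°, cos θ_c = 0.9828.
Intercept time tᵢ = 2h cos θ_c / V₁ = 2·12.2·0.9828/597 = 0.04017 s.
t = x/V₂ + tᵢ = 154.9/3230 + 0.04017 = 0.08812 s.

88 ms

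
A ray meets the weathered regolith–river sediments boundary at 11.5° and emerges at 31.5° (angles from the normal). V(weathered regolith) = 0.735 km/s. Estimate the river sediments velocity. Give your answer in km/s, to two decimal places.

sin 11.5° = 0.1994; sin 31.5° = 0.5225.
V₂ = V₁·(sin θ₂/sin θ₁) = 0.735·(0.5225/0.1994) = 1.93 km/s.

1.93 km/s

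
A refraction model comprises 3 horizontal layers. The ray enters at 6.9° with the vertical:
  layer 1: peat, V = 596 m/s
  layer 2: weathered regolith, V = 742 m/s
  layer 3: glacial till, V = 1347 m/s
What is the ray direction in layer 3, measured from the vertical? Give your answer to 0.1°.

Ray parameter p = sin 6.9° / 596 = 2.0157e-04 s/m.
sin θ_3 = p·V_3 = 2.0157e-04 × 1347 = 0.2715.
θ_3 = arcsin 0.2715 = 15.75°.

15.8°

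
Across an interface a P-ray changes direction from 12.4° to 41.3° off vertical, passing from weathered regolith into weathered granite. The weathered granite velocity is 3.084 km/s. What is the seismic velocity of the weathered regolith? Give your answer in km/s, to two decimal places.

1.00 km/s

Snell's law: sin 12.4°/V₁ = sin 41.3°/V₂.
V₁ = V₂·sin 12.4°/sin 41.3° = 3.084 × 0.3254 = 1.00 km/s.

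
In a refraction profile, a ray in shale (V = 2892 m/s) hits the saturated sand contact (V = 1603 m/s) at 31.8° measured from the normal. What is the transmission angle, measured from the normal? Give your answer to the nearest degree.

17°

sin θ₁/V₁ = sin θ₂/V₂ ⇒ sin θ₂ = 1603·sin 31.8°/2892 = 1603·0.5270/2892 = 0.2921.
θ₂ = sin⁻¹(0.2921) = 16.98° (from vertical).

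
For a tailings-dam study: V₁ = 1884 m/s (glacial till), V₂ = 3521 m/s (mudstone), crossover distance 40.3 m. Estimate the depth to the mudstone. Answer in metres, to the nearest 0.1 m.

h = (x_cross/2)·√((V₂−V₁)/(V₂+V₁)).
(V₂−V₁)/(V₂+V₁) = (3521−1884)/(3521+1884) = 0.3029; √ = 0.5503.
h = (40.3/2)·0.5503 = 11.09 m.

11.1 m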